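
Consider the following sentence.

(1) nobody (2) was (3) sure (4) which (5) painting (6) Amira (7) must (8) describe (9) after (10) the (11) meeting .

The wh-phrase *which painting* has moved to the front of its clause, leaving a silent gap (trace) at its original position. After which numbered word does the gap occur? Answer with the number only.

8

Before movement: Amira must describe which painting after the meeting.
The filler 'which painting' is interpreted as the direct object of 'describe'. Fronting leaves a gap immediately after 'describe':
Nobody was sure which painting Amira must describe ___ after the meeting.
'describe' is word 8.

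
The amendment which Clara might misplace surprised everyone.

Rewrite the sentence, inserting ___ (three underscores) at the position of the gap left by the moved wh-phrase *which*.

The filler 'which' is interpreted as the direct object of 'misplace'. The gap is right after 'misplace'.

The amendment which Clara might misplace ___ surprised everyone.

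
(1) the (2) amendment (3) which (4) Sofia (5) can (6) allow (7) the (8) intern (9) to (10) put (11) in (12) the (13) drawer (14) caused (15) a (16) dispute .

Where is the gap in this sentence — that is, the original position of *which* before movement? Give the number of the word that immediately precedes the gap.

10

'which' functions as the direct object of 'put'. It moves to the left edge, and the trace sits right after 'put':
The amendment which Sofia can allow the intern to put ___ in the drawer caused a dispute.
'put' is word 10.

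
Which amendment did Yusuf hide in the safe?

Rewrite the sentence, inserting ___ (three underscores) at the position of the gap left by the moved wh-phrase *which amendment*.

Before movement: Yusuf did hide which amendment in the safe.
'which amendment' functions as the direct object of 'hide'. The gap is right after 'hide'.

Which amendment did Yusuf hide ___ in the safe?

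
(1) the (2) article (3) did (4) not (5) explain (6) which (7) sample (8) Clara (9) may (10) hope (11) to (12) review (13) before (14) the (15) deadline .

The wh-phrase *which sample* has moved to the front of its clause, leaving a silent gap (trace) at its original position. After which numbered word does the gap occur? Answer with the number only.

Pre-movement form: Clara may hope to review which sample before the deadline.
'which sample' functions as the direct object of 'review'. Fronting leaves a gap immediately after 'review':
The article did not explain which sample Clara may hope to review ___ before the deadline.
'review' is word 12.

12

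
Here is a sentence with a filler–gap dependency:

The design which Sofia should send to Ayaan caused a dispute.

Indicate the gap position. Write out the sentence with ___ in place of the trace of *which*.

'which' functions as the direct object of 'send'. The gap is right after 'send'.

The design which Sofia should send ___ to Ayaan caused a dispute.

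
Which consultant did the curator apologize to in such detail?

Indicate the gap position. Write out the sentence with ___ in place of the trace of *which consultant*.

Which consultant did the curator apologize to ___ in such detail?

Underlying clause: The curator did apologize to which consultant in such detail.
The filler 'which consultant' is interpreted as the object of the preposition 'to'. The gap is right after 'to'.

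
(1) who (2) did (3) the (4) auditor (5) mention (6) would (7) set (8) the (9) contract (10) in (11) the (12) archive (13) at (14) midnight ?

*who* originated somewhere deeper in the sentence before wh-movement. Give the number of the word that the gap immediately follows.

In situ: The auditor did mention who would set the contract in the archive at midnight.
'who' functions as the subject of the clause embedded under 'mention'. Wh-movement fronts it, leaving a gap right after 'mention':
Who did the auditor mention ___ would set the contract in the archive at midnight?
'mention' is word 5.

5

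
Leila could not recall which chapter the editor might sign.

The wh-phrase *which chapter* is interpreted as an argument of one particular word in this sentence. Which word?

sign

In situ: The editor might sign which chapter.
'which chapter' functions as the direct object of 'sign'. Wh-movement fronts it, leaving a gap right after 'sign':
Leila could not recall which chapter the editor might sign ___.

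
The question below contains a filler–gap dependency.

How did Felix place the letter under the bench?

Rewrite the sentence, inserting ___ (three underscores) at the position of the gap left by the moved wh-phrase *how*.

How did Felix place the letter under the bench ___?

Before movement: Felix did place the letter under the bench how.
'how' is the manner adjunct. The gap is right after 'bench'.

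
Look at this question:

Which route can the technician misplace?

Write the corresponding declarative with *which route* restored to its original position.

The technician can misplace which route.

'which route' is the direct object of 'misplace'. It moves to the left edge, and the trace sits right after 'misplace':
Which route can the technician misplace ___?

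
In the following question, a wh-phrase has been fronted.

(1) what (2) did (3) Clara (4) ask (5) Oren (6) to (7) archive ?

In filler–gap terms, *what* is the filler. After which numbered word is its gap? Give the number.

Pre-movement form: Clara did ask Oren to archive what.
The filler 'what' is interpreted as the direct object of 'archive'. Fronting leaves a gap immediately after 'archive':
What did Clara ask Oren to archive ___?
'archive' is word 7.

7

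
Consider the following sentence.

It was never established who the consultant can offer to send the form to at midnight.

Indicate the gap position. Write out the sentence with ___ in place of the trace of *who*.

Before movement: The consultant can offer to send the form to who at midnight.
'who' functions as the object of the preposition 'to' (recipient of 'send'). The gap is right after 'to'.

It was never established who the consultant can offer to send the form to ___ at midnight.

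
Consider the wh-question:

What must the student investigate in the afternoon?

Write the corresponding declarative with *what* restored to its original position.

The student must investigate what in the afternoon.

'what' is the direct object of 'investigate'. It moves to the left edge, and the trace sits right after 'investigate':
What must the student investigate ___ in the afternoon?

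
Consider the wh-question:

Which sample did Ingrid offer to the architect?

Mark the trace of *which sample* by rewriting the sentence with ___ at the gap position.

Before movement: Ingrid did offer which sample to the architect.
The filler 'which sample' is interpreted as the direct object of 'offer'. The gap is right after 'offer'.

Which sample did Ingrid offer ___ to the architect?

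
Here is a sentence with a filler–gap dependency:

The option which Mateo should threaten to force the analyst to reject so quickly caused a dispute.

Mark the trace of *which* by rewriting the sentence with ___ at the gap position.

The option which Mateo should threaten to force the analyst to reject ___ so quickly caused a dispute.

The filler 'which' is interpreted as the direct object of 'reject'. The gap is right after 'reject'.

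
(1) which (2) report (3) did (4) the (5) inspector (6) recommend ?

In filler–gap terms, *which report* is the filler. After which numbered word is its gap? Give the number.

Before movement: The inspector did recommend which report.
The filler 'which report' is interpreted as the direct object of 'recommend'. Fronting leaves a gap immediately after 'recommend':
Which report did the inspector recommend ___?
'recommend' is word 6.

6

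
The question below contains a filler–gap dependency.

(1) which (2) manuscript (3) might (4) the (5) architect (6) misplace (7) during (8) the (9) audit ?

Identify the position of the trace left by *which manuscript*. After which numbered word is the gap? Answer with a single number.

Before movement: The architect might misplace which manuscript during the audit.
'which manuscript' is the direct object of 'misplace'. It moves to the left edge, and the trace sits right after 'misplace':
Which manuscript might the architect misplace ___ during the audit?
'misplace' is word 6.

6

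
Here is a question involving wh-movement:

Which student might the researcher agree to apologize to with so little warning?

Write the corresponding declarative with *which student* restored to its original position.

The researcher might agree to apologize to which student with so little warning.

The filler 'which student' is interpreted as the object of the preposition 'to'. Fronting leaves a gap immediately after 'to':
Which student might the researcher agree to apologize to ___ with so little warning?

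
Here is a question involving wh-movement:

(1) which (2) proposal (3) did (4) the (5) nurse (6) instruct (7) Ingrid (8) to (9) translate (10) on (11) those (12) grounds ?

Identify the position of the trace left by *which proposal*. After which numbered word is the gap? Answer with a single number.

Pre-movement form: The nurse did instruct Ingrid to translate which proposal on those grounds.
'which proposal' is the direct object of 'translate'. Wh-movement fronts it, leaving a gap right after 'translate':
Which proposal did the nurse instruct Ingrid to translate ___ on those grounds?
'translate' is word 9.

9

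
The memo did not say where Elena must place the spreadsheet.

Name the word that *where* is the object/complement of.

Pre-movement form: Elena must place the spreadsheet where.
'where' is the locative complement of 'place'. It moves to the left edge, and the trace sits right after 'spreadsheet':
The memo did not say where Elena must place the spreadsheet ___.

place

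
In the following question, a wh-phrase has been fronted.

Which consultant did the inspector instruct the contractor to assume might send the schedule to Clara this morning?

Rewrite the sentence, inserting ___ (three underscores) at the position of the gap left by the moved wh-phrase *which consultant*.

Which consultant did the inspector instruct the contractor to assume ___ might send the schedule to Clara this morning?

In situ: The inspector did instruct the contractor to assume which consultant might send the schedule to Clara this morning.
The filler 'which consultant' is interpreted as the subject of the clause embedded under 'assume'. The gap is right after 'assume'.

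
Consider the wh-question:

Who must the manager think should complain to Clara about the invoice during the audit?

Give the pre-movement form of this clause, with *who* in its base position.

The filler 'who' is interpreted as the subject of the clause embedded under 'think'. It moves to the left edge, and the trace sits right after 'think':
Who must the manager think ___ should complain to Clara about the invoice during the audit?

The manager must think who should complain to Clara about the invoice during the audit.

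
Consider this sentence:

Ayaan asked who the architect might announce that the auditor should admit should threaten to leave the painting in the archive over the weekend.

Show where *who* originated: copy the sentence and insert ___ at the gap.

Before movement: The architect might announce that the auditor should admit who should threaten to leave the painting in the archive over the weekend.
'who' is the subject of the clause embedded under 'admit'. The gap is right after 'admit'.

Ayaan asked who the architect might announce that the auditor should admit ___ should threaten to leave the painting in the archive over the weekend.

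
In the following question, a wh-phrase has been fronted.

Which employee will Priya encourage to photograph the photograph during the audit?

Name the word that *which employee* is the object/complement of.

encourage

In situ: Priya will encourage which employee to photograph the photograph during the audit.
'which employee' is the direct object of 'encourage'. Wh-movement fronts it, leaving a gap right after 'encourage':
Which employee will Priya encourage ___ to photograph the photograph during the audit?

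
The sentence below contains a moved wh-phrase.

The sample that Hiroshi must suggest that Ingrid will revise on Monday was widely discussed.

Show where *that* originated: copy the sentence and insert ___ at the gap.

The filler 'that' is interpreted as the direct object of 'revise'. The gap is right after 'revise'.

The sample that Hiroshi must suggest that Ingrid will revise ___ on Monday was widely discussed.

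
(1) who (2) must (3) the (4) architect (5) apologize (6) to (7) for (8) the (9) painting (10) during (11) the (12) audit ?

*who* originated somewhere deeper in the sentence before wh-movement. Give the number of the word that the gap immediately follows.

In situ: The architect must apologize to who for the painting during the audit.
The filler 'who' is interpreted as the object of the preposition 'to'. Fronting leaves a gap immediately after 'to':
Who must the architect apologize to ___ for the painting during the audit?
'to' is word 6.

6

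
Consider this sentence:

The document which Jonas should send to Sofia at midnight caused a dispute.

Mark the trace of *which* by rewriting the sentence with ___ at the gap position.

The filler 'which' is interpreted as the direct object of 'send'. The gap is right after 'send'.

The document which Jonas should send ___ to Sofia at midnight caused a dispute.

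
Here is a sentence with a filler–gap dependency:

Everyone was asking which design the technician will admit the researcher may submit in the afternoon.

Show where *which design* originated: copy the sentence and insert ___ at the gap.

Pre-movement form: The technician will admit the researcher may submit which design in the afternoon.
The filler 'which design' is interpreted as the direct object of 'submit'. The gap is right after 'submit'.

Everyone was asking which design the technician will admit the researcher may submit ___ in the afternoon.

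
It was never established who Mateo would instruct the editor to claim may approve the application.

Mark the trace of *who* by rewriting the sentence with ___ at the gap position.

It was never established who Mateo would instruct the editor to claim ___ may approve the application.

Before movement: Mateo would instruct the editor to claim who may approve the application.
'who' functions as the subject of the clause embedded under 'claim'. The gap is right after 'claim'.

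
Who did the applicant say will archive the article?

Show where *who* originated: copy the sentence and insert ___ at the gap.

Before movement: The applicant did say who will archive the article.
'who' functions as the subject of the clause embedded under 'say'. The gap is right after 'say'.

Who did the applicant say ___ will archive the article?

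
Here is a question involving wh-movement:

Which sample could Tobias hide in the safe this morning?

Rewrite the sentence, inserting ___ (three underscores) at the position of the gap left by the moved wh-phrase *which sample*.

Which sample could Tobias hide ___ in the safe this morning?

Underlying clause: Tobias could hide which sample in the safe this morning.
The filler 'which sample' is interpreted as the direct object of 'hide'. The gap is right after 'hide'.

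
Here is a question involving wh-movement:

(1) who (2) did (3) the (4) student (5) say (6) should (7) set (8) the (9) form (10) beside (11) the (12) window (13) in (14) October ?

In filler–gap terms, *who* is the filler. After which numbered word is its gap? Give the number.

5

Pre-movement form: The student did say who should set the form beside the window in October.
The filler 'who' is interpreted as the subject of the clause embedded under 'say'. It moves to the left edge, and the trace sits right after 'say':
Who did the student say ___ should set the form beside the window in October?
'say' is word 5.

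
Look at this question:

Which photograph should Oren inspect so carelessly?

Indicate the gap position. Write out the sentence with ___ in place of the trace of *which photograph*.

Before movement: Oren should inspect which photograph so carelessly.
'which photograph' functions as the direct object of 'inspect'. The gap is right after 'inspect'.

Which photograph should Oren inspect ___ so carelessly?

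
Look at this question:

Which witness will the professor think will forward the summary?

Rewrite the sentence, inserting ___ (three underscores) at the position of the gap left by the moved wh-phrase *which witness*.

In situ: The professor will think which witness will forward the summary.
'which witness' functions as the subject of the clause embedded under 'think'. The gap is right after 'think'.

Which witness will the professor think ___ will forward the summary?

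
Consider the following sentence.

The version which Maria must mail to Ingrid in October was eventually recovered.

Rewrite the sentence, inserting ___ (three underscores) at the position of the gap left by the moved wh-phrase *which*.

'which' functions as the direct object of 'mail'. The gap is right after 'mail'.

The version which Maria must mail ___ to Ingrid in October was eventually recovered.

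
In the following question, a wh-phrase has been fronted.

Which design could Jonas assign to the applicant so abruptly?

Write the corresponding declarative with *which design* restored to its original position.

'which design' is the direct object of 'assign'. It moves to the left edge, and the trace sits right after 'assign':
Which design could Jonas assign ___ to the applicant so abruptly?

Jonas could assign which design to the applicant so abruptly.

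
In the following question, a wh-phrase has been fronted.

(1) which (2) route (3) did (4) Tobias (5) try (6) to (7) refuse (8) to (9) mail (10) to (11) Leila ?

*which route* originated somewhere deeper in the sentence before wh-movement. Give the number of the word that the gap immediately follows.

9

In situ: Tobias did try to refuse to mail which route to Leila.
'which route' is the direct object of 'mail'. Fronting leaves a gap immediately after 'mail':
Which route did Tobias try to refuse to mail ___ to Leila?
'mail' is word 9.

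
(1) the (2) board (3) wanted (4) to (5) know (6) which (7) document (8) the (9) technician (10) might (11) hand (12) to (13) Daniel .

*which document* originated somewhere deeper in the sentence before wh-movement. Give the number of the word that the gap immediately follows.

11

Before movement: The technician might hand which document to Daniel.
The filler 'which document' is interpreted as the direct object of 'hand'. It moves to the left edge, and the trace sits right after 'hand':
The board wanted to know which document the technician might hand ___ to Daniel.
'hand' is word 11.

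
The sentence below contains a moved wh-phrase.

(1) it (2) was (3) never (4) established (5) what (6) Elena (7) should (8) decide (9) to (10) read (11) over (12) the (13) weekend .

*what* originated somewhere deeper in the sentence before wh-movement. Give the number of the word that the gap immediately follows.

10

Pre-movement form: Elena should decide to read what over the weekend.
'what' functions as the direct object of 'read'. Wh-movement fronts it, leaving a gap right after 'read':
It was never established what Elena should decide to read ___ over the weekend.
'read' is word 10.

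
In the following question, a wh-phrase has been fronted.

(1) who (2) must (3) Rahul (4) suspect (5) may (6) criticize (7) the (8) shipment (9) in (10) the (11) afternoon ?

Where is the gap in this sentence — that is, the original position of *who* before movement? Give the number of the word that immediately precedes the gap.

4

Before movement: Rahul must suspect who may criticize the shipment in the afternoon.
'who' is the subject of the clause embedded under 'suspect'. It moves to the left edge, and the trace sits right after 'suspect':
Who must Rahul suspect ___ may criticize the shipment in the afternoon?
'suspect' is word 4.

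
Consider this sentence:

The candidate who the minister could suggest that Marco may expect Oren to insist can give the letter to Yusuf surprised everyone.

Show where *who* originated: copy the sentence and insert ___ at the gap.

The candidate who the minister could suggest that Marco may expect Oren to insist ___ can give the letter to Yusuf surprised everyone.

'who' is the subject of the clause embedded under 'insist'. The gap is right after 'insist'.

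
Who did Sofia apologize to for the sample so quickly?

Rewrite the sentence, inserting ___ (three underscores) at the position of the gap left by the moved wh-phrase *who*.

Pre-movement form: Sofia did apologize to who for the sample so quickly.
The filler 'who' is interpreted as the object of the preposition 'to'. The gap is right after 'to'.

Who did Sofia apologize to ___ for the sample so quickly?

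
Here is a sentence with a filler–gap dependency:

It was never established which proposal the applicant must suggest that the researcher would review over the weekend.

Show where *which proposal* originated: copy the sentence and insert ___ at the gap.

It was never established which proposal the applicant must suggest that the researcher would review ___ over the weekend.

Pre-movement form: The applicant must suggest that the researcher would review which proposal over the weekend.
The filler 'which proposal' is interpreted as the direct object of 'review'. The gap is right after 'review'.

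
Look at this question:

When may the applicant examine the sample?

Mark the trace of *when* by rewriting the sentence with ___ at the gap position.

Before movement: The applicant may examine the sample when.
'when' is the temporal adjunct. The gap is right after 'sample'.

When may the applicant examine the sample ___?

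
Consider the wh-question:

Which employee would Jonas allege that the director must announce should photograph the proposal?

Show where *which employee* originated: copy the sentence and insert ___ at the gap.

Which employee would Jonas allege that the director must announce ___ should photograph the proposal?

Pre-movement form: Jonas would allege that the director must announce which employee should photograph the proposal.
'which employee' functions as the subject of the clause embedded under 'announce'. The gap is right after 'announce'.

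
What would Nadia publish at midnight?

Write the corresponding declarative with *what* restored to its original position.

Nadia would publish what at midnight.

'what' functions as the direct object of 'publish'. Fronting leaves a gap immediately after 'publish':
What would Nadia publish ___ at midnight?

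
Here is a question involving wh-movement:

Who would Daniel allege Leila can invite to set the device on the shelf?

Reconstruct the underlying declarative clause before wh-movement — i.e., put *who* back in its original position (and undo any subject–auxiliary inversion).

Daniel would allege Leila can invite who to set the device on the shelf.

'who' is the direct object of 'invite'. Fronting leaves a gap immediately after 'invite':
Who would Daniel allege Leila can invite ___ to set the device on the shelf?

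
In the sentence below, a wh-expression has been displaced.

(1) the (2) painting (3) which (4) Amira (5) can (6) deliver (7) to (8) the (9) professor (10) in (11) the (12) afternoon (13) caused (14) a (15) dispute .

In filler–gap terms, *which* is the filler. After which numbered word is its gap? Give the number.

6

'which' is the direct object of 'deliver'. Wh-movement fronts it, leaving a gap right after 'deliver':
The painting which Amira can deliver ___ to the professor in the afternoon caused a dispute.
'deliver' is word 6.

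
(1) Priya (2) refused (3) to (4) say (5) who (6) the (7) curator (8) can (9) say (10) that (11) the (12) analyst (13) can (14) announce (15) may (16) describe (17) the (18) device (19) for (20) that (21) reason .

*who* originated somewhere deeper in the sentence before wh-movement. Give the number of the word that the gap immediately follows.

14

Before movement: The curator can say that the analyst can announce who may describe the device for that reason.
'who' functions as the subject of the clause embedded under 'announce'. Fronting leaves a gap immediately after 'announce':
Priya refused to say who the curator can say that the analyst can announce ___ may describe the device for that reason.
'announce' is word 14.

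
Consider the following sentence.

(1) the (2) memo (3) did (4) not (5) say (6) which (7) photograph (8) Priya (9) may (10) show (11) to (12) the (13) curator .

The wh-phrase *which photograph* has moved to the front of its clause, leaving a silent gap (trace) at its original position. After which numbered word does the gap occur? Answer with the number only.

Underlying clause: Priya may show which photograph to the curator.
'which photograph' functions as the direct object of 'show'. Fronting leaves a gap immediately after 'show':
The memo did not say which photograph Priya may show ___ to the curator.
'show' is word 10.

10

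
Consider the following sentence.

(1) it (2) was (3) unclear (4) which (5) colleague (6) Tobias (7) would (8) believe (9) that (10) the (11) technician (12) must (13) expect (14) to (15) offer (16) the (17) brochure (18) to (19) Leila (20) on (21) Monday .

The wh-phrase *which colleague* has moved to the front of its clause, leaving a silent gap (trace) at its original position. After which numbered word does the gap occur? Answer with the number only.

Pre-movement form: Tobias would believe that the technician must expect which colleague to offer the brochure to Leila on Monday.
'which colleague' functions as the direct object of 'expect'. Fronting leaves a gap immediately after 'expect':
It was unclear which colleague Tobias would believe that the technician must expect ___ to offer the brochure to Leila on Monday.
'expect' is word 13.

13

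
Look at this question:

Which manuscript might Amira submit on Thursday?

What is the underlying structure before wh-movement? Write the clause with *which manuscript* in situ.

'which manuscript' is the direct object of 'submit'. Wh-movement fronts it, leaving a gap right after 'submit':
Which manuscript might Amira submit ___ on Thursday?

Amira might submit which manuscript on Thursday.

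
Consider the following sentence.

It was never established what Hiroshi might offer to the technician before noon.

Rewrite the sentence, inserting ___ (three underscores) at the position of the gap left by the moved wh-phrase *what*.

It was never established what Hiroshi might offer ___ to the technician before noon.

In situ: Hiroshi might offer what to the technician before noon.
The filler 'what' is interpreted as the direct object of 'offer'. The gap is right after 'offer'.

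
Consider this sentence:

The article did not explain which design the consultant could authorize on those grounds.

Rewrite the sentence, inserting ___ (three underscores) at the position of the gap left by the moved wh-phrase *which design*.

The article did not explain which design the consultant could authorize ___ on those grounds.

Before movement: The consultant could authorize which design on those grounds.
'which design' functions as the direct object of 'authorize'. The gap is right after 'authorize'.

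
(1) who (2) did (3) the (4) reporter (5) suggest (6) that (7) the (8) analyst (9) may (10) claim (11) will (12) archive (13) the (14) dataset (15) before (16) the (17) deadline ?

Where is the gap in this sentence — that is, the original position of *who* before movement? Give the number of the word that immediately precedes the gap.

Pre-movement form: The reporter did suggest that the analyst may claim who will archive the dataset before the deadline.
'who' functions as the subject of the clause embedded under 'claim'. Wh-movement fronts it, leaving a gap right after 'claim':
Who did the reporter suggest that the analyst may claim ___ will archive the dataset before the deadline?
'claim' is word 10.

10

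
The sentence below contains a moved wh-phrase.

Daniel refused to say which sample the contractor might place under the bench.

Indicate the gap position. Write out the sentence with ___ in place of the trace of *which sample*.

Daniel refused to say which sample the contractor might place ___ under the bench.

Before movement: The contractor might place which sample under the bench.
The filler 'which sample' is interpreted as the direct object of 'place'. The gap is right after 'place'.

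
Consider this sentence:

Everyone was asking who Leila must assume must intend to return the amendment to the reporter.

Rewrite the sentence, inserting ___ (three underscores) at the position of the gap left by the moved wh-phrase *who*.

Everyone was asking who Leila must assume ___ must intend to return the amendment to the reporter.

Before movement: Leila must assume who must intend to return the amendment to the reporter.
'who' functions as the subject of the clause embedded under 'assume'. The gap is right after 'assume'.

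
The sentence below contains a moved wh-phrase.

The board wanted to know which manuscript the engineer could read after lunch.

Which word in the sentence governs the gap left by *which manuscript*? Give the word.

Underlying clause: The engineer could read which manuscript after lunch.
The filler 'which manuscript' is interpreted as the direct object of 'read'. It moves to the left edge, and the trace sits right after 'read':
The board wanted to know which manuscript the engineer could read ___ after lunch.

read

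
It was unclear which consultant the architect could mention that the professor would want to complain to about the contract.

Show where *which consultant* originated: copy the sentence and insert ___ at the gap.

Pre-movement form: The architect could mention that the professor would want to complain to which consultant about the contract.
'which consultant' functions as the object of the preposition 'to'. The gap is right after 'to'.

It was unclear which consultant the architect could mention that the professor would want to complain to ___ about the contract.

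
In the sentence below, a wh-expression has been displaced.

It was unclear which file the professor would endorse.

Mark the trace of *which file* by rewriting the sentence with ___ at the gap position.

In situ: The professor would endorse which file.
'which file' functions as the direct object of 'endorse'. The gap is right after 'endorse'.

It was unclear which file the professor would endorse ___.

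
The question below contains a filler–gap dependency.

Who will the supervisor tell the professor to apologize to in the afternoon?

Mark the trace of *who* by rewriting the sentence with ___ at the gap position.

In situ: The supervisor will tell the professor to apologize to who in the afternoon.
The filler 'who' is interpreted as the object of the preposition 'to'. The gap is right after 'to'.

Who will the supervisor tell the professor to apologize to ___ in the afternoon?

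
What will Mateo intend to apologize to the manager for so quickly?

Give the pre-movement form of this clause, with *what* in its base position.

'what' is the object of the preposition 'for'. Wh-movement fronts it, leaving a gap right after 'for':
What will Mateo intend to apologize to the manager for ___ so quickly?

Mateo will intend to apologize to the manager for what so quickly.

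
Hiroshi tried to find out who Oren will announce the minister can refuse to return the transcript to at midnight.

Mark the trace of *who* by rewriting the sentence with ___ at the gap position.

In situ: Oren will announce the minister can refuse to return the transcript to who at midnight.
'who' is the object of the preposition 'to' (recipient of 'return'). The gap is right after 'to'.

Hiroshi tried to find out who Oren will announce the minister can refuse to return the transcript to ___ at midnight.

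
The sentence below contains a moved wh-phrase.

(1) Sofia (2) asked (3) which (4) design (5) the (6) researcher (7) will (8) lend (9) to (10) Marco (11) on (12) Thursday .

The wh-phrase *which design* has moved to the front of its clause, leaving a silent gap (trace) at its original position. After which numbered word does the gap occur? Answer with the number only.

8

Pre-movement form: The researcher will lend which design to Marco on Thursday.
The filler 'which design' is interpreted as the direct object of 'lend'. Wh-movement fronts it, leaving a gap right after 'lend':
Sofia asked which design the researcher will lend ___ to Marco on Thursday.
'lend' is word 8.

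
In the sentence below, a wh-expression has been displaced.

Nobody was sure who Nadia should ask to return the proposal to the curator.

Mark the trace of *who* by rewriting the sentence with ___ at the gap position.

Nobody was sure who Nadia should ask ___ to return the proposal to the curator.

Underlying clause: Nadia should ask who to return the proposal to the curator.
The filler 'who' is interpreted as the direct object of 'ask'. The gap is right after 'ask'.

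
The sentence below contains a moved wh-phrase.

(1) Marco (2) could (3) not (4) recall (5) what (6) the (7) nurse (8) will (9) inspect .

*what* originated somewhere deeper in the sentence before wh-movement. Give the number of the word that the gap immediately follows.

Underlying clause: The nurse will inspect what.
'what' functions as the direct object of 'inspect'. It moves to the left edge, and the trace sits right after 'inspect':
Marco could not recall what the nurse will inspect ___.
'inspect' is word 9.

9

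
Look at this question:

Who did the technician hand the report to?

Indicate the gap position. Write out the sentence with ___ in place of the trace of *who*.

Pre-movement form: The technician did hand the report to who.
'who' is the object of the preposition 'to' (recipient of 'hand'). The gap is right after 'to'.

Who did the technician hand the report to ___?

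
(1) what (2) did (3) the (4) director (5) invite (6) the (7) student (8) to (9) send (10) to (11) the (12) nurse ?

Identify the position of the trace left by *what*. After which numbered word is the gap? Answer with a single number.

9

In situ: The director did invite the student to send what to the nurse.
'what' functions as the direct object of 'send'. Fronting leaves a gap immediately after 'send':
What did the director invite the student to send ___ to the nurse?
'send' is word 9.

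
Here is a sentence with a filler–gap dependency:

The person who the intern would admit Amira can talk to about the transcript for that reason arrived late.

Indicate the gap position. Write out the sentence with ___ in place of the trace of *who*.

The person who the intern would admit Amira can talk to ___ about the transcript for that reason arrived late.

The filler 'who' is interpreted as the object of the preposition 'to'. The gap is right after 'to'.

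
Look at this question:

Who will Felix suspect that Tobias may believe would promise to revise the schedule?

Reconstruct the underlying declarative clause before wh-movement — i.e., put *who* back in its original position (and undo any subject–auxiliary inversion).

The filler 'who' is interpreted as the subject of the clause embedded under 'believe'. Wh-movement fronts it, leaving a gap right after 'believe':
Who will Felix suspect that Tobias may believe ___ would promise to revise the schedule?

Felix will suspect that Tobias may believe who would promise to revise the schedule.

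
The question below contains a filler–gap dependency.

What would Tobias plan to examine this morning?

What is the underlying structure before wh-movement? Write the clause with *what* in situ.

Tobias would plan to examine what this morning.

The filler 'what' is interpreted as the direct object of 'examine'. It moves to the left edge, and the trace sits right after 'examine':
What would Tobias plan to examine ___ this morning?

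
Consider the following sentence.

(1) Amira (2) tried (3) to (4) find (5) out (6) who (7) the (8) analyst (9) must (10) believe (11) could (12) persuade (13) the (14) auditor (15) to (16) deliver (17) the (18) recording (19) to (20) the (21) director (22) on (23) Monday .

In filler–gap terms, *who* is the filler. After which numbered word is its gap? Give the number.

Pre-movement form: The analyst must believe who could persuade the auditor to deliver the recording to the director on Monday.
The filler 'who' is interpreted as the subject of the clause embedded under 'believe'. It moves to the left edge, and the trace sits right after 'believe':
Amira tried to find out who the analyst must believe ___ could persuade the auditor to deliver the recording to the director on Monday.
'believe' is word 10.

10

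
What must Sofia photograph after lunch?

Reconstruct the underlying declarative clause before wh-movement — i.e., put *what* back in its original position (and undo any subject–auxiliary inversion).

'what' is the direct object of 'photograph'. Wh-movement fronts it, leaving a gap right after 'photograph':
What must Sofia photograph ___ after lunch?

Sofia must photograph what after lunch.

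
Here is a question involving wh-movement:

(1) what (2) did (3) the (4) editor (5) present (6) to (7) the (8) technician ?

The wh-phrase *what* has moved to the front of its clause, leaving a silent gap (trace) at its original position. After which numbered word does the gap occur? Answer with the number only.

Before movement: The editor did present what to the technician.
'what' is the direct object of 'present'. Fronting leaves a gap immediately after 'present':
What did the editor present ___ to the technician?
'present' is word 5.

5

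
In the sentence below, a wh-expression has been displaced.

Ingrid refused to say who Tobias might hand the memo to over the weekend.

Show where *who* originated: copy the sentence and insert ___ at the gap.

Underlying clause: Tobias might hand the memo to who over the weekend.
'who' functions as the object of the preposition 'to' (recipient of 'hand'). The gap is right after 'to'.

Ingrid refused to say who Tobias might hand the memo to ___ over the weekend.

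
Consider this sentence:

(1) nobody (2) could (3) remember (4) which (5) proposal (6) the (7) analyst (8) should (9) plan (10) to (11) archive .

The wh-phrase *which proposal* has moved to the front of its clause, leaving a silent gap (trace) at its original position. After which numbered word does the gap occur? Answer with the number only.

In situ: The analyst should plan to archive which proposal.
'which proposal' functions as the direct object of 'archive'. Fronting leaves a gap immediately after 'archive':
Nobody could remember which proposal the analyst should plan to archive ___.
'archive' is word 11.

11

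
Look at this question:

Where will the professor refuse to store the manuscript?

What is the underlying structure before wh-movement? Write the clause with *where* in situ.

The filler 'where' is interpreted as the locative complement of 'store'. It moves to the left edge, and the trace sits right after 'manuscript':
Where will the professor refuse to store the manuscript ___?

The professor will refuse to store the manuscript where.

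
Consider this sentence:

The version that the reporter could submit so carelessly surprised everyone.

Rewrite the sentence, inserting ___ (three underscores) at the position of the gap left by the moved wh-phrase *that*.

The filler 'that' is interpreted as the direct object of 'submit'. The gap is right after 'submit'.

The version that the reporter could submit ___ so carelessly surprised everyone.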